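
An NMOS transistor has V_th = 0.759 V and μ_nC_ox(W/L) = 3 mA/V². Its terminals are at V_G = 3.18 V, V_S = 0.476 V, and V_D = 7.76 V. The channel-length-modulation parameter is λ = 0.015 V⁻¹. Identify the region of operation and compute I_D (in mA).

V_GS = V_G − V_S = 3.18 − 0.476 = 2.7 V; V_DS = V_D − V_S = 7.76 − 0.476 = 7.28 V.
V_ov = V_GS − V_th = 2.7 − 0.759 = 1.95 V.
Since V_DS = 7.28 V ≥ V_ov = 1.95 V, the device is in saturation.
I_D = ½ k_n V_ov² (1 + λ V_DS) = 0.5 × 3 × 1.95² × (1 + 0.015 × 7.28) = 6.29 mA.

Saturation; I_D = 6.29 mA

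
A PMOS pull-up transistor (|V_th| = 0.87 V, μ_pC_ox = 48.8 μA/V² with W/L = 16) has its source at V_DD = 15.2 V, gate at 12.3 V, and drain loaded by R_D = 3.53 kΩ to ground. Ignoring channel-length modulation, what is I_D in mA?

V_SG = V_DD − V_G = 15.2 − 12.3 = 2.9 V, so V_ov = 2.9 − 0.87 = 2.03 V.
k_p = μ_pC_ox · (W/L) = 0.7808 mA/V².
Assume saturation: I_D = ½ k_p V_ov² = 0.5 × 0.7808 × 2.03² = 1.61 mA, giving V_SD = V_DD − I_D R_D = 15.2 − 1.61 × 3.53 = 9.52 V.
V_SD = 9.52 V ≥ V_ov = 2.03 V, confirming saturation.

I_D = 1.61 mA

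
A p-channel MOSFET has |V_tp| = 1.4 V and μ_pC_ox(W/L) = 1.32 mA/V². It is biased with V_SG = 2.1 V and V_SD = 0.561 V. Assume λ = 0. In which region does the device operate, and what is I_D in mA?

Triode; I_D = 0.311 mA

V_ov = V_SG − |V_tp| = 2.1 − 1.4 = 0.7 V.
Since V_SD = 0.561 V < V_ov = 0.7 V, the device is in the triode region.
I_D = k_p [V_ov · V_SD − ½ V_SD²] = 1.32 × [0.7 × 0.561 − 0.5 × 0.561²] = 0.311 mA.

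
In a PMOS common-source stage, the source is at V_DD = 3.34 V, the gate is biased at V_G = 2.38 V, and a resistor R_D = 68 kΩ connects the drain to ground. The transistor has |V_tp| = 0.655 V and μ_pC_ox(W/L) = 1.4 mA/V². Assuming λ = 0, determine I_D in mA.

I_D = 0.0470 mA

V_SG = V_DD − V_G = 3.34 − 2.38 = 0.96 V, so V_ov = 0.96 − 0.655 = 0.305 V.
Assume saturation: I_D = ½ k_p V_ov² = 0.5 × 1.4 × 0.305² = 0.0651 mA, giving V_SD = V_DD − I_D R_D = 3.34 − 0.0651 × 68 = -1.09 V.
But -1.09 V < V_ov = 0.305 V, so the device is actually in triode.
In triode I_D = k_p[V_ov V_SD − ½ V_SD²] and I_D = (V_DD − V_SD)/R_D. Equating: 47.6 V_SD² − 30.04 V_SD + 3.34 = 0, giving V_SD = 0.144 V (the root below V_ov).
I_D = (3.34 − 0.144) / 68 = 0.047 mA.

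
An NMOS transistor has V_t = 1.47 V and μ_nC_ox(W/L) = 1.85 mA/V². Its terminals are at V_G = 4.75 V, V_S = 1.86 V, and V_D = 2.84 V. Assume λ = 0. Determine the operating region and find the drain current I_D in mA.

V_GS = V_G − V_S = 4.75 − 1.86 = 2.89 V; V_DS = V_D − V_S = 2.84 − 1.86 = 0.98 V.
V_ov = V_GS − V_t = 2.89 − 1.47 = 1.42 V.
Since V_DS = 0.98 V < V_ov = 1.42 V, the device is in the triode region.
I_D = k_n [V_ov · V_DS − ½ V_DS²] = 1.85 × [1.42 × 0.98 − 0.5 × 0.98²] = 1.69 mA.

Triode; I_D = 1.69 mA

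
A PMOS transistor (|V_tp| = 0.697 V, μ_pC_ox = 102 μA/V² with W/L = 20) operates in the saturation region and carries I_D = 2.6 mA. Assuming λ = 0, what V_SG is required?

k_p = μ_pC_ox · (W/L) = 2.04 mA/V².
In saturation I_D = ½ k_p (V_SG − |V_tp|)², so V_SG − |V_tp| = √(2 I_D / k_p) = √(2 × 2.6 / 2.04) = 1.6 V.
V_SG = 0.697 + 1.6 = 2.29 V.

V_SG = 2.29 V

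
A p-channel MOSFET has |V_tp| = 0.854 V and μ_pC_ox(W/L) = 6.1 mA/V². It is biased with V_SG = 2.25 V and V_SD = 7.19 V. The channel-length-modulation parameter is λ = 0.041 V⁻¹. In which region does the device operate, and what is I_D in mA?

V_ov = V_SG − |V_tp| = 2.25 − 0.854 = 1.4 V.
Since V_SD = 7.19 V ≥ V_ov = 1.4 V, the device is in saturation.
I_D = ½ k_p V_ov² (1 + λ V_SD) = 0.5 × 6.1 × 1.4² × (1 + 0.041 × 7.19) = 7.7 mA.

Saturation; I_D = 7.70 mA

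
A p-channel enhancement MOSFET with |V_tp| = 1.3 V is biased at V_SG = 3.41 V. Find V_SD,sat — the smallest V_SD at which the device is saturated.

V_SD,sat = 2.11 V

The boundary between triode and saturation is V_SD = V_SG − |V_tp| = V_ov.
V_ov = 3.41 − 1.3 = 2.11 V.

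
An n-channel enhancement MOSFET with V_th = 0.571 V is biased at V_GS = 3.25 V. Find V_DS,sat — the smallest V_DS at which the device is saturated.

The boundary between triode and saturation is V_DS = V_GS − V_th = V_ov.
V_ov = 3.25 − 0.571 = 2.68 V.

V_DS,sat = 2.68 V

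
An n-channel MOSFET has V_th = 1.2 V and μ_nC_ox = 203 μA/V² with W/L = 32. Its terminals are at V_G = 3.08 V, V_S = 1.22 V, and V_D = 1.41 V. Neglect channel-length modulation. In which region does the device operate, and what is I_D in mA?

V_GS = V_G − V_S = 3.08 − 1.22 = 1.86 V; V_DS = V_D − V_S = 1.41 − 1.22 = 0.19 V.
k_n = μ_nC_ox · (W/L) = 6.496 mA/V².
V_ov = V_GS − V_th = 1.86 − 1.2 = 0.66 V.
Since V_DS = 0.19 V < V_ov = 0.66 V, the device is in the triode region.
I_D = k_n [V_ov · V_DS − ½ V_DS²] = 6.496 × [0.66 × 0.19 − 0.5 × 0.19²] = 0.697 mA.

Triode; I_D = 0.697 mA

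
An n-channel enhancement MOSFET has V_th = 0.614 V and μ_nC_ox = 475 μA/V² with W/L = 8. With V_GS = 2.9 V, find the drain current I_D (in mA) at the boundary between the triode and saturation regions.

I_D = 9.93 mA

At the boundary V_DS = V_ov = V_GS − V_th = 2.9 − 0.614 = 2.29 V.
k_n = μ_nC_ox · (W/L) = 3.8 mA/V².
I_D = ½ k_n V_ov² = 0.5 × 3.8 × 2.29² = 9.93 mA.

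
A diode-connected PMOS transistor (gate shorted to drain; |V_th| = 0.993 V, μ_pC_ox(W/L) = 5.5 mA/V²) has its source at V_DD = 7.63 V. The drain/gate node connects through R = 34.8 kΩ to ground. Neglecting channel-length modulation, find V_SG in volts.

With gate tied to drain, V_SG = V_SD ≥ V_SG − |V_th|, so the device is in saturation.
KCL at the drain: ½ k_p (V_SG − |V_th|)² = (V_DD − V_SG)/R.
Let x = V_SG − 0.993. Then 95.7 x² + x − 6.637 = 0, giving x = 0.258 V (positive root), so V_SG = 1.25 V.
I_D = (V_DD − V_SG)/R = (7.63 − 1.25) / 34.8 = 0.183 mA.

V_SG = 1.25 V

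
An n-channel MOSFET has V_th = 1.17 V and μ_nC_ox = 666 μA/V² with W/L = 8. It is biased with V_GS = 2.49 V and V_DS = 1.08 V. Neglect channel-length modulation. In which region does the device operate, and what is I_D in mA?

k_n = μ_nC_ox · (W/L) = 5.328 mA/V².
V_ov = V_GS − V_th = 2.49 − 1.17 = 1.32 V.
Since V_DS = 1.08 V < V_ov = 1.32 V, the device is in the triode region.
I_D = k_n [V_ov · V_DS − ½ V_DS²] = 5.328 × [1.32 × 1.08 − 0.5 × 1.08²] = 4.49 mA.

Triode; I_D = 4.49 mA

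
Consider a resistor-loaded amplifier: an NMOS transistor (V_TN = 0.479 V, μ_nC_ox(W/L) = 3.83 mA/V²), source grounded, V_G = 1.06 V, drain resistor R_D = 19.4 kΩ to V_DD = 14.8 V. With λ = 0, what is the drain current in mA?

V_GS = V_G = 1.06 V, so V_ov = 1.06 − 0.479 = 0.581 V.
Assume saturation: I_D = ½ k_n V_ov² = 0.5 × 3.83 × 0.581² = 0.646 mA, giving V_DS = V_DD − I_D R_D = 14.8 − 0.646 × 19.4 = 2.26 V.
V_DS = 2.26 V ≥ V_ov = 0.581 V, confirming saturation.

I_D = 0.646 mA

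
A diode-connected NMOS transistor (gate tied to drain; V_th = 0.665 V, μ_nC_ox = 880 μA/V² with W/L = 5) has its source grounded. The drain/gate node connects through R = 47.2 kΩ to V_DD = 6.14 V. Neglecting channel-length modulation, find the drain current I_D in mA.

I_D = 0.111 mA

With gate tied to drain, V_GS = V_DS ≥ V_GS − V_th, so the device is in saturation.
k_n = μ_nC_ox · (W/L) = 4.4 mA/V².
KCL at the drain: ½ k_n (V_GS − V_th)² = (V_DD − V_GS)/R.
Let x = V_GS − 0.665. Then 104 x² + x − 5.475 = 0, giving x = 0.225 V (positive root), so V_GS = 0.89 V.
I_D = (V_DD − V_GS)/R = (6.14 − 0.89) / 47.2 = 0.111 mA.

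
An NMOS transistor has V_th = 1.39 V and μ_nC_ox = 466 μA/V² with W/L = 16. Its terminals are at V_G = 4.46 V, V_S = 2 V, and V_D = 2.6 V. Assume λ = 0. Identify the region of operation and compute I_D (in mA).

V_GS = V_G − V_S = 4.46 − 2 = 2.46 V; V_DS = V_D − V_S = 2.6 − 2 = 0.6 V.
k_n = μ_nC_ox · (W/L) = 7.456 mA/V².
V_ov = V_GS − V_th = 2.46 − 1.39 = 1.07 V.
Since V_DS = 0.6 V < V_ov = 1.07 V, the device is in the triode region.
I_D = k_n [V_ov · V_DS − ½ V_DS²] = 7.456 × [1.07 × 0.6 − 0.5 × 0.6²] = 3.44 mA.

Triode; I_D = 3.44 mA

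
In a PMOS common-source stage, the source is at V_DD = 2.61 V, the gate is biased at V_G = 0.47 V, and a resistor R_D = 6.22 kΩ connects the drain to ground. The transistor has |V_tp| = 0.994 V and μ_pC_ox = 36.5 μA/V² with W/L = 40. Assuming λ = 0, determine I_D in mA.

V_SG = V_DD − V_G = 2.61 − 0.47 = 2.14 V, so V_ov = 2.14 − 0.994 = 1.15 V.
k_p = μ_pC_ox · (W/L) = 1.46 mA/V².
Assume saturation: I_D = ½ k_p V_ov² = 0.5 × 1.46 × 1.15² = 0.959 mA, giving V_SD = V_DD − I_D R_D = 2.61 − 0.959 × 6.22 = -3.35 V.
But -3.35 V < V_ov = 1.15 V, so the device is actually in triode.
In triode I_D = k_p[V_ov V_SD − ½ V_SD²] and I_D = (V_DD − V_SD)/R_D. Equating: 4.54 V_SD² − 11.41 V_SD + 2.61 = 0, giving V_SD = 0.255 V (the root below V_ov).
I_D = (2.61 − 0.255) / 6.22 = 0.379 mA.

I_D = 0.379 mA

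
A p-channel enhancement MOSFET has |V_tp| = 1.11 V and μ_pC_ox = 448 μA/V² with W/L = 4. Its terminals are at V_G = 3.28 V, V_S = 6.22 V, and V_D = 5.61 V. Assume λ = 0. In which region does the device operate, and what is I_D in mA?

Triode; I_D = 1.67 mA

V_SG = V_S − V_G = 6.22 − 3.28 = 2.94 V; V_SD = V_S − V_D = 6.22 − 5.61 = 0.61 V.
k_p = μ_pC_ox · (W/L) = 1.792 mA/V².
V_ov = V_SG − |V_tp| = 2.94 − 1.11 = 1.83 V.
Since V_SD = 0.61 V < V_ov = 1.83 V, the device is in the triode region.
I_D = k_p [V_ov · V_SD − ½ V_SD²] = 1.792 × [1.83 × 0.61 − 0.5 × 0.61²] = 1.67 mA.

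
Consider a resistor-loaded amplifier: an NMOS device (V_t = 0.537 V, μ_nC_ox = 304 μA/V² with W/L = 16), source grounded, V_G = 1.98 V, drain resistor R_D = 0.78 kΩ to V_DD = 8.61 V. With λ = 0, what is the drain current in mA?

I_D = 5.06 mA

V_GS = V_G = 1.98 V, so V_ov = 1.98 − 0.537 = 1.44 V.
k_n = μ_nC_ox · (W/L) = 4.864 mA/V².
Assume saturation: I_D = ½ k_n V_ov² = 0.5 × 4.864 × 1.44² = 5.06 mA, giving V_DS = V_DD − I_D R_D = 8.61 − 5.06 × 0.78 = 4.66 V.
V_DS = 4.66 V ≥ V_ov = 1.44 V, confirming saturation.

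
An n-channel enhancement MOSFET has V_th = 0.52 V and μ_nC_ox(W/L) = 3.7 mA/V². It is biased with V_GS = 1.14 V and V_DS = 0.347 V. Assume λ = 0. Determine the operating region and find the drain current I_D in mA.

Triode; I_D = 0.573 mA

V_ov = V_GS − V_th = 1.14 − 0.52 = 0.62 V.
Since V_DS = 0.347 V < V_ov = 0.62 V, the device is in the triode region.
I_D = k_n [V_ov · V_DS − ½ V_DS²] = 3.7 × [0.62 × 0.347 − 0.5 × 0.347²] = 0.573 mA.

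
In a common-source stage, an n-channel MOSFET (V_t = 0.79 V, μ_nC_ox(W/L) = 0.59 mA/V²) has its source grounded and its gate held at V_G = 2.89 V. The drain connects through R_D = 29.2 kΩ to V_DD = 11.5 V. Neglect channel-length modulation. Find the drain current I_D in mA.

V_GS = V_G = 2.89 V, so V_ov = 2.89 − 0.79 = 2.1 V.
Assume saturation: I_D = ½ k_n V_ov² = 0.5 × 0.59 × 2.1² = 1.3 mA, giving V_DS = V_DD − I_D R_D = 11.5 − 1.3 × 29.2 = -26.5 V.
But -26.5 V < V_ov = 2.1 V, so the device is actually in triode.
In triode I_D = k_n[V_ov V_DS − ½ V_DS²] and I_D = (V_DD − V_DS)/R_D. Equating: 8.61 V_DS² − 37.18 V_DS + 11.5 = 0, giving V_DS = 0.335 V (the root below V_ov).
I_D = (11.5 − 0.335) / 29.2 = 0.382 mA.

I_D = 0.382 mA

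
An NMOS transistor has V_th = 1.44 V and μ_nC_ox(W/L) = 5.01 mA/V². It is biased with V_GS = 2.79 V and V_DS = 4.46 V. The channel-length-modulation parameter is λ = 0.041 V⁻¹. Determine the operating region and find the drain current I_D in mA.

Saturation; I_D = 5.40 mA

V_ov = V_GS − V_th = 2.79 − 1.44 = 1.35 V.
Since V_DS = 4.46 V ≥ V_ov = 1.35 V, the device is in saturation.
I_D = ½ k_n V_ov² (1 + λ V_DS) = 0.5 × 5.01 × 1.35² × (1 + 0.041 × 4.46) = 5.4 mA.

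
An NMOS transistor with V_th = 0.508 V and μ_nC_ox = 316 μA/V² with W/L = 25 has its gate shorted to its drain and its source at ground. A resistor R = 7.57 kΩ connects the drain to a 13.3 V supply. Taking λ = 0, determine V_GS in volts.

With gate tied to drain, V_GS = V_DS ≥ V_GS − V_th, so the device is in saturation.
k_n = μ_nC_ox · (W/L) = 7.9 mA/V².
KCL at the drain: ½ k_n (V_GS − V_th)² = (V_DD − V_GS)/R.
Let x = V_GS − 0.508. Then 29.9 x² + x − 12.79 = 0, giving x = 0.638 V (positive root), so V_GS = 1.15 V.
I_D = (V_DD − V_GS)/R = (13.3 − 1.15) / 7.57 = 1.61 mA.

V_GS = 1.15 V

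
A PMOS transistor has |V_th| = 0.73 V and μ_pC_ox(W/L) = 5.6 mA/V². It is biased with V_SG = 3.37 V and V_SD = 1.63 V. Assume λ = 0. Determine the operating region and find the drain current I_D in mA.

V_ov = V_SG − |V_th| = 3.37 − 0.73 = 2.64 V.
Since V_SD = 1.63 V < V_ov = 2.64 V, the device is in the triode region.
I_D = k_p [V_ov · V_SD − ½ V_SD²] = 5.6 × [2.64 × 1.63 − 0.5 × 1.63²] = 16.7 mA.

Triode; I_D = 16.7 mA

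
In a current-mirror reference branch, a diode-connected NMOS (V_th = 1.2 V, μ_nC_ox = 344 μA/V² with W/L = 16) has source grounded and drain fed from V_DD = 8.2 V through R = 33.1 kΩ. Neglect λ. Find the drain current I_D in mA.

With gate tied to drain, V_GS = V_DS ≥ V_GS − V_th, so the device is in saturation.
k_n = μ_nC_ox · (W/L) = 5.504 mA/V².
KCL at the drain: ½ k_n (V_GS − V_th)² = (V_DD − V_GS)/R.
Let x = V_GS − 1.2. Then 91.1 x² + x − 7 = 0, giving x = 0.272 V (positive root), so V_GS = 1.47 V.
I_D = (V_DD − V_GS)/R = (8.2 − 1.47) / 33.1 = 0.203 mA.

I_D = 0.203 mA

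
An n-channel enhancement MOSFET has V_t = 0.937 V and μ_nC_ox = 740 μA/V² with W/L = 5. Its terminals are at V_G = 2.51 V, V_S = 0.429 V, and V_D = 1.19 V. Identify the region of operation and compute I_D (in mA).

V_GS = V_G − V_S = 2.51 − 0.429 = 2.08 V; V_DS = V_D − V_S = 1.19 − 0.429 = 0.761 V.
k_n = μ_nC_ox · (W/L) = 3.7 mA/V².
V_ov = V_GS − V_t = 2.08 − 0.937 = 1.14 V.
Since V_DS = 0.761 V < V_ov = 1.14 V, the device is in the triode region.
I_D = k_n [V_ov · V_DS − ½ V_DS²] = 3.7 × [1.14 × 0.761 − 0.5 × 0.761²] = 2.15 mA.

Triode; I_D = 2.15 mA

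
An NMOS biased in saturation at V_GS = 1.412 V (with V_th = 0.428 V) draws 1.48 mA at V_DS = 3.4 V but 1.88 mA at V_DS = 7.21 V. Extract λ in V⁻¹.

λ = 0.0935 V⁻¹

With V_GS fixed, I_D ∝ (1 + λ V_DS) in saturation, so I_D2/I_D1 = (1 + λ V_DS2)/(1 + λ V_DS1).
1.88/1.48 = 1.27 = (1 + 7.21 λ)/(1 + 3.4 λ).
Solving: λ (I_D1 V_DS2 − I_D2 V_DS1) = I_D2 − I_D1, so λ = (1.88 − 1.48) / (1.48 × 7.21 − 1.88 × 3.4) = 0.4 / 4.28 = 0.0935 V⁻¹.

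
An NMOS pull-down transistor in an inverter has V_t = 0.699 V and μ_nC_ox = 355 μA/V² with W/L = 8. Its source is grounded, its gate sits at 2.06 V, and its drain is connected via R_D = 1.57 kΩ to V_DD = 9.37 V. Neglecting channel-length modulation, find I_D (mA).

V_GS = V_G = 2.06 V, so V_ov = 2.06 − 0.699 = 1.36 V.
k_n = μ_nC_ox · (W/L) = 2.84 mA/V².
Assume saturation: I_D = ½ k_n V_ov² = 0.5 × 2.84 × 1.36² = 2.63 mA, giving V_DS = V_DD − I_D R_D = 9.37 − 2.63 × 1.57 = 5.24 V.
V_DS = 5.24 V ≥ V_ov = 1.36 V, confirming saturation.

I_D = 2.63 mA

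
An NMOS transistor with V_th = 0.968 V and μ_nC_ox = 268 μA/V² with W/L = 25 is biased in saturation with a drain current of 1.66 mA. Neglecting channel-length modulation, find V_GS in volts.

k_n = μ_nC_ox · (W/L) = 6.7 mA/V².
In saturation I_D = ½ k_n (V_GS − V_th)², so V_GS − V_th = √(2 I_D / k_n) = √(2 × 1.66 / 6.7) = 0.704 V.
V_GS = 0.968 + 0.704 = 1.67 V.

V_GS = 1.67 V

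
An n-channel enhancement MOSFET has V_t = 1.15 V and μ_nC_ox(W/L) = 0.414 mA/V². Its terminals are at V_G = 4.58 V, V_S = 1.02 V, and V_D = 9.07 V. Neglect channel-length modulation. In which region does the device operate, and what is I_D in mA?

Saturation; I_D = 1.20 mA

V_GS = V_G − V_S = 4.58 − 1.02 = 3.56 V; V_DS = V_D − V_S = 9.07 − 1.02 = 8.05 V.
V_ov = V_GS − V_t = 3.56 − 1.15 = 2.41 V.
Since V_DS = 8.05 V ≥ V_ov = 2.41 V, the device is in saturation.
I_D = ½ k_n V_ov² = 0.5 × 0.414 × 2.41² = 1.2 mA.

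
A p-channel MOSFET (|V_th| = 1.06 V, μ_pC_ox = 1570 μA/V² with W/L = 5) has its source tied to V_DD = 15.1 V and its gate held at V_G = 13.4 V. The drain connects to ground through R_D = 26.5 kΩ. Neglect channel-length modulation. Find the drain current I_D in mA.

I_D = 0.565 mA

V_SG = V_DD − V_G = 15.1 − 13.4 = 1.7 V, so V_ov = 1.7 − 1.06 = 0.64 V.
k_p = μ_pC_ox · (W/L) = 7.85 mA/V².
Assume saturation: I_D = ½ k_p V_ov² = 0.5 × 7.85 × 0.64² = 1.61 mA, giving V_SD = V_DD − I_D R_D = 15.1 − 1.61 × 26.5 = -27.5 V.
But -27.5 V < V_ov = 0.64 V, so the device is actually in triode.
In triode I_D = k_p[V_ov V_SD − ½ V_SD²] and I_D = (V_DD − V_SD)/R_D. Equating: 104 V_SD² − 134.1 V_SD + 15.1 = 0, giving V_SD = 0.125 V (the root below V_ov).
I_D = (15.1 − 0.125) / 26.5 = 0.565 mA.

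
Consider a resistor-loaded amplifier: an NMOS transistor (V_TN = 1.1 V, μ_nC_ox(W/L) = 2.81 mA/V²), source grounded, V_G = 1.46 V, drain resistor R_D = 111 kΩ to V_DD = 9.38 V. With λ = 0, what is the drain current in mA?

I_D = 0.0836 mA

V_GS = V_G = 1.46 V, so V_ov = 1.46 − 1.1 = 0.36 V.
Assume saturation: I_D = ½ k_n V_ov² = 0.5 × 2.81 × 0.36² = 0.182 mA, giving V_DS = V_DD − I_D R_D = 9.38 − 0.182 × 111 = -10.8 V.
But -10.8 V < V_ov = 0.36 V, so the device is actually in triode.
In triode I_D = k_n[V_ov V_DS − ½ V_DS²] and I_D = (V_DD − V_DS)/R_D. Equating: 156 V_DS² − 113.3 V_DS + 9.38 = 0, giving V_DS = 0.0953 V (the root below V_ov).
I_D = (9.38 − 0.0953) / 111 = 0.0836 mA.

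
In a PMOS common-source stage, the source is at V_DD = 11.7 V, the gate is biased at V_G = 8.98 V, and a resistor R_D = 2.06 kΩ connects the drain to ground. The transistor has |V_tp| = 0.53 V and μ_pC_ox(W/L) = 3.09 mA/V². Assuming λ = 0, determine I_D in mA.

I_D = 5.20 mA

V_SG = V_DD − V_G = 11.7 − 8.98 = 2.72 V, so V_ov = 2.72 − 0.53 = 2.19 V.
Assume saturation: I_D = ½ k_p V_ov² = 0.5 × 3.09 × 2.19² = 7.41 mA, giving V_SD = V_DD − I_D R_D = 11.7 − 7.41 × 2.06 = -3.56 V.
But -3.56 V < V_ov = 2.19 V, so the device is actually in triode.
In triode I_D = k_p[V_ov V_SD − ½ V_SD²] and I_D = (V_DD − V_SD)/R_D. Equating: 3.18 V_SD² − 14.94 V_SD + 11.7 = 0, giving V_SD = 0.993 V (the root below V_ov).
I_D = (11.7 − 0.993) / 2.06 = 5.2 mA.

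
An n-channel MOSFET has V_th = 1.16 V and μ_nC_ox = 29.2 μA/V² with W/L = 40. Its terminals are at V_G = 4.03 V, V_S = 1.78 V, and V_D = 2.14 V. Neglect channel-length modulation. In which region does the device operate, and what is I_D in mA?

Triode; I_D = 0.383 mA

V_GS = V_G − V_S = 4.03 − 1.78 = 2.25 V; V_DS = V_D − V_S = 2.14 − 1.78 = 0.36 V.
k_n = μ_nC_ox · (W/L) = 1.168 mA/V².
V_ov = V_GS − V_th = 2.25 − 1.16 = 1.09 V.
Since V_DS = 0.36 V < V_ov = 1.09 V, the device is in the triode region.
I_D = k_n [V_ov · V_DS − ½ V_DS²] = 1.168 × [1.09 × 0.36 − 0.5 × 0.36²] = 0.383 mA.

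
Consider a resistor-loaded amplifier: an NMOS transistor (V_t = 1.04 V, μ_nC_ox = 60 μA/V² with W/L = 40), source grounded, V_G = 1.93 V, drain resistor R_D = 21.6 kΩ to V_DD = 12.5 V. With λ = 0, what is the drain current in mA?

V_GS = V_G = 1.93 V, so V_ov = 1.93 − 1.04 = 0.89 V.
k_n = μ_nC_ox · (W/L) = 2.4 mA/V².
Assume saturation: I_D = ½ k_n V_ov² = 0.5 × 2.4 × 0.89² = 0.951 mA, giving V_DS = V_DD − I_D R_D = 12.5 − 0.951 × 21.6 = -8.03 V.
But -8.03 V < V_ov = 0.89 V, so the device is actually in triode.
In triode I_D = k_n[V_ov V_DS − ½ V_DS²] and I_D = (V_DD − V_DS)/R_D. Equating: 25.9 V_DS² − 47.14 V_DS + 12.5 = 0, giving V_DS = 0.322 V (the root below V_ov).
I_D = (12.5 − 0.322) / 21.6 = 0.564 mA.

I_D = 0.564 mA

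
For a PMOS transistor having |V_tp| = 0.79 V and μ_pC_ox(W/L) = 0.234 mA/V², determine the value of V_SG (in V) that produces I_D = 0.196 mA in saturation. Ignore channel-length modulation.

In saturation I_D = ½ k_p (V_SG − |V_tp|)², so V_SG − |V_tp| = √(2 I_D / k_p) = √(2 × 0.196 / 0.234) = 1.29 V.
V_SG = 0.79 + 1.29 = 2.08 V.

V_SG = 2.08 V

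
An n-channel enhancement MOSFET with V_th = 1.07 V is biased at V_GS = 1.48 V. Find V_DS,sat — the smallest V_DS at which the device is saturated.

V_DS,sat = 0.410 V

The boundary between triode and saturation is V_DS = V_GS − V_th = V_ov.
V_ov = 1.48 − 1.07 = 0.41 V.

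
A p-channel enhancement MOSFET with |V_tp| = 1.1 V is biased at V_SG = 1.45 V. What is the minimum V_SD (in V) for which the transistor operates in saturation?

V_SD,sat = 0.350 V

The boundary between triode and saturation is V_SD = V_SG − |V_tp| = V_ov.
V_ov = 1.45 − 1.1 = 0.35 V.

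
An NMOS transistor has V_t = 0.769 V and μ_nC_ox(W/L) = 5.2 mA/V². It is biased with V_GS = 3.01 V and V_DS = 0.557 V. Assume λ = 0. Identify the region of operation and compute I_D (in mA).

Triode; I_D = 5.68 mA

V_ov = V_GS − V_t = 3.01 − 0.769 = 2.24 V.
Since V_DS = 0.557 V < V_ov = 2.24 V, the device is in the triode region.
I_D = k_n [V_ov · V_DS − ½ V_DS²] = 5.2 × [2.24 × 0.557 − 0.5 × 0.557²] = 5.68 mA.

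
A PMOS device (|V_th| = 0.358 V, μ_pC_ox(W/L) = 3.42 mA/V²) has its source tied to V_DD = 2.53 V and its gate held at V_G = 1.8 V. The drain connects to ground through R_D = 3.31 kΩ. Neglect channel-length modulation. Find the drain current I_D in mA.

I_D = 0.237 mA

V_SG = V_DD − V_G = 2.53 − 1.8 = 0.73 V, so V_ov = 0.73 − 0.358 = 0.372 V.
Assume saturation: I_D = ½ k_p V_ov² = 0.5 × 3.42 × 0.372² = 0.237 mA, giving V_SD = V_DD − I_D R_D = 2.53 − 0.237 × 3.31 = 1.75 V.
V_SD = 1.75 V ≥ V_ov = 0.372 V, confirming saturation.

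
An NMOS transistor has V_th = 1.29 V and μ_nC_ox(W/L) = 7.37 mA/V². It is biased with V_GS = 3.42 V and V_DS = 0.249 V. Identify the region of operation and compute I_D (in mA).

V_ov = V_GS − V_th = 3.42 − 1.29 = 2.13 V.
Since V_DS = 0.249 V < V_ov = 2.13 V, the device is in the triode region.
I_D = k_n [V_ov · V_DS − ½ V_DS²] = 7.37 × [2.13 × 0.249 − 0.5 × 0.249²] = 3.68 mA.

Triode; I_D = 3.68 mA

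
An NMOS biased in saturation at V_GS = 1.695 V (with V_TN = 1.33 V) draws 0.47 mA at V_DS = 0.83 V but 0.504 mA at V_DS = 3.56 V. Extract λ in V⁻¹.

With V_GS fixed, I_D ∝ (1 + λ V_DS) in saturation, so I_D2/I_D1 = (1 + λ V_DS2)/(1 + λ V_DS1).
0.504/0.47 = 1.072 = (1 + 3.56 λ)/(1 + 0.83 λ).
Solving: λ (I_D1 V_DS2 − I_D2 V_DS1) = I_D2 − I_D1, so λ = (0.504 − 0.47) / (0.47 × 3.56 − 0.504 × 0.83) = 0.034 / 1.25 = 0.0271 V⁻¹.

λ = 0.0271 V⁻¹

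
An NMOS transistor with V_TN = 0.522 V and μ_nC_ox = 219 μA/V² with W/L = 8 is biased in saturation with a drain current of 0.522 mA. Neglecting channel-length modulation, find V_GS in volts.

V_GS = 1.29 V

k_n = μ_nC_ox · (W/L) = 1.752 mA/V².
In saturation I_D = ½ k_n (V_GS − V_TN)², so V_GS − V_TN = √(2 I_D / k_n) = √(2 × 0.522 / 1.752) = 0.772 V.
V_GS = 0.522 + 0.772 = 1.29 V.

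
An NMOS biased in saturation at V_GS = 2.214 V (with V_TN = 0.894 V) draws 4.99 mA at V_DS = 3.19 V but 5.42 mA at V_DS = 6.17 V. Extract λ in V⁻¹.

With V_GS fixed, I_D ∝ (1 + λ V_DS) in saturation, so I_D2/I_D1 = (1 + λ V_DS2)/(1 + λ V_DS1).
5.42/4.99 = 1.086 = (1 + 6.17 λ)/(1 + 3.19 λ).
Solving: λ (I_D1 V_DS2 − I_D2 V_DS1) = I_D2 − I_D1, so λ = (5.42 − 4.99) / (4.99 × 6.17 − 5.42 × 3.19) = 0.43 / 13.5 = 0.0319 V⁻¹.

λ = 0.0319 V⁻¹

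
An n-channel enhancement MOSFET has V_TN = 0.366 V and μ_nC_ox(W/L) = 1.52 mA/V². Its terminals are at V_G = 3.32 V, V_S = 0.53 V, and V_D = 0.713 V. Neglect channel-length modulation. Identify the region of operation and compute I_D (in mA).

V_GS = V_G − V_S = 3.32 − 0.53 = 2.79 V; V_DS = V_D − V_S = 0.713 − 0.53 = 0.183 V.
V_ov = V_GS − V_TN = 2.79 − 0.366 = 2.42 V.
Since V_DS = 0.183 V < V_ov = 2.42 V, the device is in the triode region.
I_D = k_n [V_ov · V_DS − ½ V_DS²] = 1.52 × [2.42 × 0.183 − 0.5 × 0.183²] = 0.649 mA.

Triode; I_D = 0.649 mA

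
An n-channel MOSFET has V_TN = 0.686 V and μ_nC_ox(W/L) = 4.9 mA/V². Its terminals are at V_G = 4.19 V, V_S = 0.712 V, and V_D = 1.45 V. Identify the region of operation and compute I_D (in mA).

Triode; I_D = 8.76 mA

V_GS = V_G − V_S = 4.19 − 0.712 = 3.48 V; V_DS = V_D − V_S = 1.45 − 0.712 = 0.738 V.
V_ov = V_GS − V_TN = 3.48 − 0.686 = 2.79 V.
Since V_DS = 0.738 V < V_ov = 2.79 V, the device is in the triode region.
I_D = k_n [V_ov · V_DS − ½ V_DS²] = 4.9 × [2.79 × 0.738 − 0.5 × 0.738²] = 8.76 mA.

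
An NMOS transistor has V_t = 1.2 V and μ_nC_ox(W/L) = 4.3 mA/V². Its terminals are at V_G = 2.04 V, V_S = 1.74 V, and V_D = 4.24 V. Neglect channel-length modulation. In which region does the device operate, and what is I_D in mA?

Cutoff; I_D = 0 mA

V_GS = V_G − V_S = 2.04 − 1.74 = 0.3 V; V_DS = V_D − V_S = 4.24 − 1.74 = 2.5 V.
V_GS = 0.3 V < V_t = 1.2 V, so the transistor is in cutoff.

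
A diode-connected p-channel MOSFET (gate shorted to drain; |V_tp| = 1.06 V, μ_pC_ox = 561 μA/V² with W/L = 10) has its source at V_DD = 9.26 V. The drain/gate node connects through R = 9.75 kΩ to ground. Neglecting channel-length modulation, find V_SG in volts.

V_SG = 1.59 V

With gate tied to drain, V_SG = V_SD ≥ V_SG − |V_tp|, so the device is in saturation.
k_p = μ_pC_ox · (W/L) = 5.61 mA/V².
KCL at the drain: ½ k_p (V_SG − |V_tp|)² = (V_DD − V_SG)/R.
Let x = V_SG − 1.06. Then 27.3 x² + x − 8.2 = 0, giving x = 0.53 V (positive root), so V_SG = 1.59 V.
I_D = (V_DD − V_SG)/R = (9.26 − 1.59) / 9.75 = 0.787 mA.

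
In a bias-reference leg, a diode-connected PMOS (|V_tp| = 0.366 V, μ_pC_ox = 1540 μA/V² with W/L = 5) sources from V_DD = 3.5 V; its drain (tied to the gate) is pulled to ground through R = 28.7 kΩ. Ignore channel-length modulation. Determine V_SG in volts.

V_SG = 0.530 V

With gate tied to drain, V_SG = V_SD ≥ V_SG − |V_tp|, so the device is in saturation.
k_p = μ_pC_ox · (W/L) = 7.7 mA/V².
KCL at the drain: ½ k_p (V_SG − |V_tp|)² = (V_DD − V_SG)/R.
Let x = V_SG − 0.366. Then 110 x² + x − 3.134 = 0, giving x = 0.164 V (positive root), so V_SG = 0.53 V.
I_D = (V_DD − V_SG)/R = (3.5 − 0.53) / 28.7 = 0.103 mA.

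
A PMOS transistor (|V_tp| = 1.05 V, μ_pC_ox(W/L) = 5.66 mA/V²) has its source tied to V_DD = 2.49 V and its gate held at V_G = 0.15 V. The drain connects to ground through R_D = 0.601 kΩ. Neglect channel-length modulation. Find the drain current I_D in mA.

I_D = 3.21 mA

V_SG = V_DD − V_G = 2.49 − 0.15 = 2.34 V, so V_ov = 2.34 − 1.05 = 1.29 V.
Assume saturation: I_D = ½ k_p V_ov² = 0.5 × 5.66 × 1.29² = 4.71 mA, giving V_SD = V_DD − I_D R_D = 2.49 − 4.71 × 0.601 = -0.34 V.
But -0.34 V < V_ov = 1.29 V, so the device is actually in triode.
In triode I_D = k_p[V_ov V_SD − ½ V_SD²] and I_D = (V_DD − V_SD)/R_D. Equating: 1.7 V_SD² − 5.388 V_SD + 2.49 = 0, giving V_SD = 0.562 V (the root below V_ov).
I_D = (2.49 − 0.562) / 0.601 = 3.21 mA.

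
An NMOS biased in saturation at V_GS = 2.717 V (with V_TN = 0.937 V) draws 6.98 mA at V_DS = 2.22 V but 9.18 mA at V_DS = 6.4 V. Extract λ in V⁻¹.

With V_GS fixed, I_D ∝ (1 + λ V_DS) in saturation, so I_D2/I_D1 = (1 + λ V_DS2)/(1 + λ V_DS1).
9.18/6.98 = 1.315 = (1 + 6.4 λ)/(1 + 2.22 λ).
Solving: λ (I_D1 V_DS2 − I_D2 V_DS1) = I_D2 − I_D1, so λ = (9.18 − 6.98) / (6.98 × 6.4 − 9.18 × 2.22) = 2.2 / 24.3 = 0.0906 V⁻¹.

λ = 0.0906 V⁻¹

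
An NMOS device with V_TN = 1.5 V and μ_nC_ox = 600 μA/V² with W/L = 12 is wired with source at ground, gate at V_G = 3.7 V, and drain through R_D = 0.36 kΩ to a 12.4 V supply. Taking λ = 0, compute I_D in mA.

I_D = 17.4 mA

V_GS = V_G = 3.7 V, so V_ov = 3.7 − 1.5 = 2.2 V.
k_n = μ_nC_ox · (W/L) = 7.2 mA/V².
Assume saturation: I_D = ½ k_n V_ov² = 0.5 × 7.2 × 2.2² = 17.4 mA, giving V_DS = V_DD − I_D R_D = 12.4 − 17.4 × 0.36 = 6.13 V.
V_DS = 6.13 V ≥ V_ov = 2.2 V, confirming saturation.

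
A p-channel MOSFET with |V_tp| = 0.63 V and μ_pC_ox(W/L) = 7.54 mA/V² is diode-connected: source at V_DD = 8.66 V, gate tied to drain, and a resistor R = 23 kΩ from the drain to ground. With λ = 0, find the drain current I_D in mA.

With gate tied to drain, V_SG = V_SD ≥ V_SG − |V_tp|, so the device is in saturation.
KCL at the drain: ½ k_p (V_SG − |V_tp|)² = (V_DD − V_SG)/R.
Let x = V_SG − 0.63. Then 86.7 x² + x − 8.03 = 0, giving x = 0.299 V (positive root), so V_SG = 0.929 V.
I_D = (V_DD − V_SG)/R = (8.66 − 0.929) / 23 = 0.336 mA.

I_D = 0.336 mA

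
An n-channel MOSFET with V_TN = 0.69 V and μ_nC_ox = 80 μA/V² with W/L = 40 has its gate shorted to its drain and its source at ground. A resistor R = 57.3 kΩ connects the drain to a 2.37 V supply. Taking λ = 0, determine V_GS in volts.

V_GS = 0.820 V

With gate tied to drain, V_GS = V_DS ≥ V_GS − V_TN, so the device is in saturation.
k_n = μ_nC_ox · (W/L) = 3.2 mA/V².
KCL at the drain: ½ k_n (V_GS − V_TN)² = (V_DD − V_GS)/R.
Let x = V_GS − 0.69. Then 91.7 x² + x − 1.68 = 0, giving x = 0.13 V (positive root), so V_GS = 0.82 V.
I_D = (V_DD − V_GS)/R = (2.37 − 0.82) / 57.3 = 0.0271 mA.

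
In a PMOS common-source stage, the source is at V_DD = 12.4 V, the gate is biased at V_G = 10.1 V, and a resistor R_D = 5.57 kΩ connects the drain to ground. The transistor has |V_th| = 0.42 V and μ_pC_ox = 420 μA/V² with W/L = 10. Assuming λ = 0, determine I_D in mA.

I_D = 2.17 mA

V_SG = V_DD − V_G = 12.4 − 10.1 = 2.3 V, so V_ov = 2.3 − 0.42 = 1.88 V.
k_p = μ_pC_ox · (W/L) = 4.2 mA/V².
Assume saturation: I_D = ½ k_p V_ov² = 0.5 × 4.2 × 1.88² = 7.42 mA, giving V_SD = V_DD − I_D R_D = 12.4 − 7.42 × 5.57 = -28.9 V.
But -28.9 V < V_ov = 1.88 V, so the device is actually in triode.
In triode I_D = k_p[V_ov V_SD − ½ V_SD²] and I_D = (V_DD − V_SD)/R_D. Equating: 11.7 V_SD² − 44.98 V_SD + 12.4 = 0, giving V_SD = 0.299 V (the root below V_ov).
I_D = (12.4 − 0.299) / 5.57 = 2.17 mA.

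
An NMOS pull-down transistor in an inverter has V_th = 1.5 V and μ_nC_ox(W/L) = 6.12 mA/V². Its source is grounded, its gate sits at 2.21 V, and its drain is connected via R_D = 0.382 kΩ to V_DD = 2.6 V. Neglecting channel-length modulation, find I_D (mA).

I_D = 1.54 mA

V_GS = V_G = 2.21 V, so V_ov = 2.21 − 1.5 = 0.71 V.
Assume saturation: I_D = ½ k_n V_ov² = 0.5 × 6.12 × 0.71² = 1.54 mA, giving V_DS = V_DD − I_D R_D = 2.6 − 1.54 × 0.382 = 2.01 V.
V_DS = 2.01 V ≥ V_ov = 0.71 V, confirming saturation.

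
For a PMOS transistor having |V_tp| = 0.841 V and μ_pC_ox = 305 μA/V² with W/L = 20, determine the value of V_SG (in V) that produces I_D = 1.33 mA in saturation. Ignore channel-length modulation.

k_p = μ_pC_ox · (W/L) = 6.1 mA/V².
In saturation I_D = ½ k_p (V_SG − |V_tp|)², so V_SG − |V_tp| = √(2 I_D / k_p) = √(2 × 1.33 / 6.1) = 0.66 V.
V_SG = 0.841 + 0.66 = 1.5 V.

V_SG = 1.50 V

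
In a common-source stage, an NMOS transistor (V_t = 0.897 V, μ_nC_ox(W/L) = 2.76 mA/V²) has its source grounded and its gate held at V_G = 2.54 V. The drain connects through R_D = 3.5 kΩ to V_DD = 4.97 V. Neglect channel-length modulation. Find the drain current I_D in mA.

V_GS = V_G = 2.54 V, so V_ov = 2.54 − 0.897 = 1.64 V.
Assume saturation: I_D = ½ k_n V_ov² = 0.5 × 2.76 × 1.64² = 3.73 mA, giving V_DS = V_DD − I_D R_D = 4.97 − 3.73 × 3.5 = -8.07 V.
But -8.07 V < V_ov = 1.64 V, so the device is actually in triode.
In triode I_D = k_n[V_ov V_DS − ½ V_DS²] and I_D = (V_DD − V_DS)/R_D. Equating: 4.83 V_DS² − 16.87 V_DS + 4.97 = 0, giving V_DS = 0.325 V (the root below V_ov).
I_D = (4.97 − 0.325) / 3.5 = 1.33 mA.

I_D = 1.33 mA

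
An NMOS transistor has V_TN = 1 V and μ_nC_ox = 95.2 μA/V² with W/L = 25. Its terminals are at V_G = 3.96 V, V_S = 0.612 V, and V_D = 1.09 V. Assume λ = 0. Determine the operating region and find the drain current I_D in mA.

V_GS = V_G − V_S = 3.96 − 0.612 = 3.35 V; V_DS = V_D − V_S = 1.09 − 0.612 = 0.478 V.
k_n = μ_nC_ox · (W/L) = 2.38 mA/V².
V_ov = V_GS − V_TN = 3.35 − 1 = 2.35 V.
Since V_DS = 0.478 V < V_ov = 2.35 V, the device is in the triode region.
I_D = k_n [V_ov · V_DS − ½ V_DS²] = 2.38 × [2.35 × 0.478 − 0.5 × 0.478²] = 2.4 mA.

Triode; I_D = 2.40 mA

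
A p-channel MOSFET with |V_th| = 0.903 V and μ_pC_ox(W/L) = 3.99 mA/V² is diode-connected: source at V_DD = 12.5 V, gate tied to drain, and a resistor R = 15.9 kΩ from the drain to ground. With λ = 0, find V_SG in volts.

V_SG = 1.49 V

With gate tied to drain, V_SG = V_SD ≥ V_SG − |V_th|, so the device is in saturation.
KCL at the drain: ½ k_p (V_SG − |V_th|)² = (V_DD − V_SG)/R.
Let x = V_SG − 0.903. Then 31.7 x² + x − 11.6 = 0, giving x = 0.589 V (positive root), so V_SG = 1.49 V.
I_D = (V_DD − V_SG)/R = (12.5 − 1.49) / 15.9 = 0.692 mA.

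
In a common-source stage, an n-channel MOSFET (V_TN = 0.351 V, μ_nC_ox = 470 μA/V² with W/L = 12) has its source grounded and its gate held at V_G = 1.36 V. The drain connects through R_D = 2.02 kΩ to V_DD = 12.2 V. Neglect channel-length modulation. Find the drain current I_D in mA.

I_D = 2.87 mA

V_GS = V_G = 1.36 V, so V_ov = 1.36 − 0.351 = 1.01 V.
k_n = μ_nC_ox · (W/L) = 5.64 mA/V².
Assume saturation: I_D = ½ k_n V_ov² = 0.5 × 5.64 × 1.01² = 2.87 mA, giving V_DS = V_DD − I_D R_D = 12.2 − 2.87 × 2.02 = 6.4 V.
V_DS = 6.4 V ≥ V_ov = 1.01 V, confirming saturation.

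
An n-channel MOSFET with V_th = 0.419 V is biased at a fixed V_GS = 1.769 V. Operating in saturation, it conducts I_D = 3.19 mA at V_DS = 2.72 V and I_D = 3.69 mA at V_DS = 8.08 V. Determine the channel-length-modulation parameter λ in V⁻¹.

λ = 0.0318 V⁻¹

With V_GS fixed, I_D ∝ (1 + λ V_DS) in saturation, so I_D2/I_D1 = (1 + λ V_DS2)/(1 + λ V_DS1).
3.69/3.19 = 1.157 = (1 + 8.08 λ)/(1 + 2.72 λ).
Solving: λ (I_D1 V_DS2 − I_D2 V_DS1) = I_D2 − I_D1, so λ = (3.69 − 3.19) / (3.19 × 8.08 − 3.69 × 2.72) = 0.5 / 15.7 = 0.0318 V⁻¹.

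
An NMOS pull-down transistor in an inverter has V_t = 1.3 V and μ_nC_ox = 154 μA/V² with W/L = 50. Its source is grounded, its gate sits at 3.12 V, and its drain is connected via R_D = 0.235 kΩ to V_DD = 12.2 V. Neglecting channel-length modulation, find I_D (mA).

V_GS = V_G = 3.12 V, so V_ov = 3.12 − 1.3 = 1.82 V.
k_n = μ_nC_ox · (W/L) = 7.7 mA/V².
Assume saturation: I_D = ½ k_n V_ov² = 0.5 × 7.7 × 1.82² = 12.8 mA, giving V_DS = V_DD − I_D R_D = 12.2 − 12.8 × 0.235 = 9.2 V.
V_DS = 9.2 V ≥ V_ov = 1.82 V, confirming saturation.

I_D = 12.8 mA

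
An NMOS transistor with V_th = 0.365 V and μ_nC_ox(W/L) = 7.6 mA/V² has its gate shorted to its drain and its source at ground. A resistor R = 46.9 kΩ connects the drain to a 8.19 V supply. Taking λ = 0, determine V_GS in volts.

V_GS = 0.572 V

With gate tied to drain, V_GS = V_DS ≥ V_GS − V_th, so the device is in saturation.
KCL at the drain: ½ k_n (V_GS − V_th)² = (V_DD − V_GS)/R.
Let x = V_GS − 0.365. Then 178 x² + x − 7.825 = 0, giving x = 0.207 V (positive root), so V_GS = 0.572 V.
I_D = (V_DD − V_GS)/R = (8.19 − 0.572) / 46.9 = 0.162 mA.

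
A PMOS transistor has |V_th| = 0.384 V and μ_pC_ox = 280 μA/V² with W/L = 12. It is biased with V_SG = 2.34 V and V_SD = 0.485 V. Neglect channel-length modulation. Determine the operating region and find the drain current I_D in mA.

Triode; I_D = 2.79 mA

k_p = μ_pC_ox · (W/L) = 3.36 mA/V².
V_ov = V_SG − |V_th| = 2.34 − 0.384 = 1.96 V.
Since V_SD = 0.485 V < V_ov = 1.96 V, the device is in the triode region.
I_D = k_p [V_ov · V_SD − ½ V_SD²] = 3.36 × [1.96 × 0.485 − 0.5 × 0.485²] = 2.79 mA.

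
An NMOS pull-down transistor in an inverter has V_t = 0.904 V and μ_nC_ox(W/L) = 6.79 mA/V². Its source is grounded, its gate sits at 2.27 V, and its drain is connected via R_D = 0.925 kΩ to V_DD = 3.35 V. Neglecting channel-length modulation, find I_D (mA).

I_D = 3.19 mA

V_GS = V_G = 2.27 V, so V_ov = 2.27 − 0.904 = 1.37 V.
Assume saturation: I_D = ½ k_n V_ov² = 0.5 × 6.79 × 1.37² = 6.33 mA, giving V_DS = V_DD − I_D R_D = 3.35 − 6.33 × 0.925 = -2.51 V.
But -2.51 V < V_ov = 1.37 V, so the device is actually in triode.
In triode I_D = k_n[V_ov V_DS − ½ V_DS²] and I_D = (V_DD − V_DS)/R_D. Equating: 3.14 V_DS² − 9.58 V_DS + 3.35 = 0, giving V_DS = 0.403 V (the root below V_ov).
I_D = (3.35 − 0.403) / 0.925 = 3.19 mA.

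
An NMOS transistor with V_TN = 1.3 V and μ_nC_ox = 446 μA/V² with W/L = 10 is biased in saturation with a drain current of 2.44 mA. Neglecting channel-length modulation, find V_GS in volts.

k_n = μ_nC_ox · (W/L) = 4.46 mA/V².
In saturation I_D = ½ k_n (V_GS − V_TN)², so V_GS − V_TN = √(2 I_D / k_n) = √(2 × 2.44 / 4.46) = 1.05 V.
V_GS = 1.3 + 1.05 = 2.35 V.

V_GS = 2.35 V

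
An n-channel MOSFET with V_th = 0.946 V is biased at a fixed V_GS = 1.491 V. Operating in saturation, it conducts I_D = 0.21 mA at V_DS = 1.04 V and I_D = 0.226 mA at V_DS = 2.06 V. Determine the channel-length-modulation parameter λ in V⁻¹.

λ = 0.0810 V⁻¹

With V_GS fixed, I_D ∝ (1 + λ V_DS) in saturation, so I_D2/I_D1 = (1 + λ V_DS2)/(1 + λ V_DS1).
0.226/0.21 = 1.076 = (1 + 2.06 λ)/(1 + 1.04 λ).
Solving: λ (I_D1 V_DS2 − I_D2 V_DS1) = I_D2 − I_D1, so λ = (0.226 − 0.21) / (0.21 × 2.06 − 0.226 × 1.04) = 0.016 / 0.198 = 0.081 V⁻¹.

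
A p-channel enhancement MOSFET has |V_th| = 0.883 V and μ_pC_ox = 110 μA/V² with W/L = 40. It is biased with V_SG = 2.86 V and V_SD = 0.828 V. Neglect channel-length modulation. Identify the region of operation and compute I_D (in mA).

Triode; I_D = 5.69 mA

k_p = μ_pC_ox · (W/L) = 4.4 mA/V².
V_ov = V_SG − |V_th| = 2.86 − 0.883 = 1.98 V.
Since V_SD = 0.828 V < V_ov = 1.98 V, the device is in the triode region.
I_D = k_p [V_ov · V_SD − ½ V_SD²] = 4.4 × [1.98 × 0.828 − 0.5 × 0.828²] = 5.69 mA.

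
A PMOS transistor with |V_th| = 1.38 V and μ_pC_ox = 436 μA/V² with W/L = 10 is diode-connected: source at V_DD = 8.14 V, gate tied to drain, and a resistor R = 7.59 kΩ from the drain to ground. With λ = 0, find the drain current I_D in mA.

With gate tied to drain, V_SG = V_SD ≥ V_SG − |V_th|, so the device is in saturation.
k_p = μ_pC_ox · (W/L) = 4.36 mA/V².
KCL at the drain: ½ k_p (V_SG − |V_th|)² = (V_DD − V_SG)/R.
Let x = V_SG − 1.38. Then 16.5 x² + x − 6.76 = 0, giving x = 0.61 V (positive root), so V_SG = 1.99 V.
I_D = (V_DD − V_SG)/R = (8.14 − 1.99) / 7.59 = 0.81 mA.

I_D = 0.810 mA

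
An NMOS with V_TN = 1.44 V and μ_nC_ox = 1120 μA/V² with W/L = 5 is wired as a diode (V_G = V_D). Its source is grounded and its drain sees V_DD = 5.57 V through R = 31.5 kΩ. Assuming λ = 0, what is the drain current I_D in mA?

With gate tied to drain, V_GS = V_DS ≥ V_GS − V_TN, so the device is in saturation.
k_n = μ_nC_ox · (W/L) = 5.6 mA/V².
KCL at the drain: ½ k_n (V_GS − V_TN)² = (V_DD − V_GS)/R.
Let x = V_GS − 1.44. Then 88.2 x² + x − 4.13 = 0, giving x = 0.211 V (positive root), so V_GS = 1.65 V.
I_D = (V_DD − V_GS)/R = (5.57 − 1.65) / 31.5 = 0.124 mA.

I_D = 0.124 mA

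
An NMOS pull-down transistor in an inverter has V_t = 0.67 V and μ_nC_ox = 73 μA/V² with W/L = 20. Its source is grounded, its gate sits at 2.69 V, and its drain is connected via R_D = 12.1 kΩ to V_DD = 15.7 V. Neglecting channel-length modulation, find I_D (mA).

V_GS = V_G = 2.69 V, so V_ov = 2.69 − 0.67 = 2.02 V.
k_n = μ_nC_ox · (W/L) = 1.46 mA/V².
Assume saturation: I_D = ½ k_n V_ov² = 0.5 × 1.46 × 2.02² = 2.98 mA, giving V_DS = V_DD − I_D R_D = 15.7 − 2.98 × 12.1 = -20.3 V.
But -20.3 V < V_ov = 2.02 V, so the device is actually in triode.
In triode I_D = k_n[V_ov V_DS − ½ V_DS²] and I_D = (V_DD − V_DS)/R_D. Equating: 8.83 V_DS² − 36.69 V_DS + 15.7 = 0, giving V_DS = 0.484 V (the root below V_ov).
I_D = (15.7 − 0.484) / 12.1 = 1.26 mA.

I_D = 1.26 mA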